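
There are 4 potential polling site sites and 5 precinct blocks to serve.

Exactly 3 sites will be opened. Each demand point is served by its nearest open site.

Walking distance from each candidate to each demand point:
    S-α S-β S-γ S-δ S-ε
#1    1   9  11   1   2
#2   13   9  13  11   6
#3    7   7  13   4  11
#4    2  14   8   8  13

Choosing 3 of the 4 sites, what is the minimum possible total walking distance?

19

Open {#1, #3, #4}.
  S-α→#1 1, S-β→#3 7, S-γ→#4 8, S-δ→#1 1, S-ε→#1 2  ⇒ total 19.
Compare {#1, #2, #4}: total 21.
Compare {#1, #2, #3}: total 22.
No size-3 selection does better; minimum is 19.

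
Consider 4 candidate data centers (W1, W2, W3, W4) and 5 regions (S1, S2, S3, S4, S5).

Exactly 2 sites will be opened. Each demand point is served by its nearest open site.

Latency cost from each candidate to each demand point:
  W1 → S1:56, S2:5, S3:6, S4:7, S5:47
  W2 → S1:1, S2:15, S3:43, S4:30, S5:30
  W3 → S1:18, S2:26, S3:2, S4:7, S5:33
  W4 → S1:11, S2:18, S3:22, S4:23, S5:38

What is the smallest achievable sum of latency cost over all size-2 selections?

49

Open {W1, W2}.
  S1→W2 1, S2→W1 5, S3→W1 6, S4→W1 7, S5→W2 30  ⇒ total 49.
Compare {W2, W3}: total 55.
Compare {W1, W3}: total 65.
No size-2 selection does better; minimum is 49.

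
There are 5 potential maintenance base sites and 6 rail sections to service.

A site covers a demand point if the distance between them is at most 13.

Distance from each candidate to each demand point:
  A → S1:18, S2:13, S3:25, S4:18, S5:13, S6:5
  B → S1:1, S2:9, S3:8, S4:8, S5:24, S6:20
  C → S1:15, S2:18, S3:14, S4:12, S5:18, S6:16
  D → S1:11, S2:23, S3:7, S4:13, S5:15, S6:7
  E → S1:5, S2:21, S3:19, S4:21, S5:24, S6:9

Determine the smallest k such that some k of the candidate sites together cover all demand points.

2

Coverage sets (demand points within 13 of each site):
  A: {S2, S5, S6}
  B: {S1, S2, S3, S4}
  C: {S4}
  D: {S1, S3, S4, S6}
  E: {S1, S6}
No single site covers all 6 demand points.
But {A, B} covers everything, so the minimum is 2.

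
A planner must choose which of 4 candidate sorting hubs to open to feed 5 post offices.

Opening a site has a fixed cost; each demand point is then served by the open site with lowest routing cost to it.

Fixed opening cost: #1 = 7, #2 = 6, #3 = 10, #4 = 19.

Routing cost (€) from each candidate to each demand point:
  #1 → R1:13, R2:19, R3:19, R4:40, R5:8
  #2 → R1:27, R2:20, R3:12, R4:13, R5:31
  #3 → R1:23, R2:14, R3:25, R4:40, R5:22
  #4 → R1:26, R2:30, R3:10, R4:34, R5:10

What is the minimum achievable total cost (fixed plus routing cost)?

78

Open {#1, #2}: assign each demand point to its cheapest open site.
  R1→#1 13, R2→#1 19, R3→#2 12, R4→#2 13, R5→#1 8
  routing cost 65, fixed 13 → total 78.
Compare {#1, #2, #3}: routing cost 60 + fixed 23 = 83.
Compare {#1, #2, #4}: routing cost 63 + fixed 32 = 95.
Compare {#2, #3}: routing cost 84 + fixed 16 = 100.
All other subsets cost ≥ 83. Minimum total cost: 78.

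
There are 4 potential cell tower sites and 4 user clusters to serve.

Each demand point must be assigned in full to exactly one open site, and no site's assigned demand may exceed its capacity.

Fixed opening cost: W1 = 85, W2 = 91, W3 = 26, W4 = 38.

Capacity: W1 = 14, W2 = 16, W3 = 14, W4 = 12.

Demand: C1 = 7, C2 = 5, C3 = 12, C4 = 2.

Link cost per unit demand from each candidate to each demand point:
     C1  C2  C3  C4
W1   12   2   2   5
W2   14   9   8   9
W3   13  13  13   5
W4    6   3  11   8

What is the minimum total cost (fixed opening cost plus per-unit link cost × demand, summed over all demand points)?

Open {W1, W4}; cheapest assignment that respects the capacities:
  W1 (cap 14, load 14): C3, C4 — cost 12×2 + 2×5 = 34
  W4 (cap 12, load 12): C1, C2 — cost 7×6 + 5×3 = 57
  Shipping 91, fixed 123 → total 214.
  Any other capacity-feasible assignment to {W1, W4} ships for at least 91.
Compare {W1, W3, W4}: its best feasible assignment gives total 240.
Compare {W3, W4}: its best feasible assignment gives total 287.
Every other set of open sites that can feasibly serve all demand totals ≥ 240 even under its best assignment. Minimum: 214.

214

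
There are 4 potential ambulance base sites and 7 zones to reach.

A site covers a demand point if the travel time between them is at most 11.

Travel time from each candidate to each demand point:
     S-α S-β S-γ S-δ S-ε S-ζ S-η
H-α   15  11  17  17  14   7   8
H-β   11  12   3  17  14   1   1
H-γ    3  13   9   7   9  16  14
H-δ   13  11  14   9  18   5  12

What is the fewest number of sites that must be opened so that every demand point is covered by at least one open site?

Coverage sets (demand points within 11 of each site):
  H-α: {S-β, S-ζ, S-η}
  H-β: {S-α, S-γ, S-ζ, S-η}
  H-γ: {S-α, S-γ, S-δ, S-ε}
  H-δ: {S-β, S-δ, S-ζ}
No single site covers all 7 demand points.
But {H-α, H-γ} covers everything, so the minimum is 2.

2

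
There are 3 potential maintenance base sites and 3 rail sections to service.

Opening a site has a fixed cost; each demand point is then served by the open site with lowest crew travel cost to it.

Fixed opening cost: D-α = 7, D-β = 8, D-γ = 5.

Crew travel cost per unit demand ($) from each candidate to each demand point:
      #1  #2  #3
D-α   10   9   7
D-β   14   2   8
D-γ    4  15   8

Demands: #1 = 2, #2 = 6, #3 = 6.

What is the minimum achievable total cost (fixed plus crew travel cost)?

81

Open {D-β, D-γ}: assign each demand point to its cheapest open site.
  #1→D-γ 2×4=8, #2→D-β 6×2=12, #3→D-β 6×8=48
  crew travel cost 68, fixed 13 → total 81.
Compare {D-α, D-β, D-γ}: crew travel cost 62 + fixed 20 = 82.
Compare {D-α, D-β}: crew travel cost 74 + fixed 15 = 89.
Compare {D-β}: crew travel cost 88 + fixed 8 = 96.
All other subsets cost ≥ 82. Minimum total cost: 81.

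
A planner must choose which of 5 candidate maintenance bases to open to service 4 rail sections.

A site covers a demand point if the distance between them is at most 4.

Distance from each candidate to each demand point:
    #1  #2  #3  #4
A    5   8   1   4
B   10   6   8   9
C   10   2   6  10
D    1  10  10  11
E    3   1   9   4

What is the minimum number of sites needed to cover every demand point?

Coverage sets (demand points within 4 of each site):
  A: {#3, #4}
  B: {}
  C: {#2}
  D: {#1}
  E: {#1, #2, #4}
No single site covers all 4 demand points.
But {A, E} covers everything, so the minimum is 2.

2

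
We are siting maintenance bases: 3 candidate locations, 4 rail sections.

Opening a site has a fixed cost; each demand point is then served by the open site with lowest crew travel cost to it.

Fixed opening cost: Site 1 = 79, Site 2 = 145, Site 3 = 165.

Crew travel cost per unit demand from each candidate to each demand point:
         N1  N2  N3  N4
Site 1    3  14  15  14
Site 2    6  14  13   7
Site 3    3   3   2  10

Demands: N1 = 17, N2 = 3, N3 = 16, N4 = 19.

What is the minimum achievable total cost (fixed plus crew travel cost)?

447

Open {Site 3}: assign each demand point to its cheapest open site.
  N1→Site 3 17×3=51, N2→Site 3 3×3=9, N3→Site 3 16×2=32, N4→Site 3 19×10=190
  crew travel cost 282, fixed 165 → total 447.
Compare {Site 1, Site 3}: crew travel cost 282 + fixed 244 = 526.
Compare {Site 2, Site 3}: crew travel cost 225 + fixed 310 = 535.
Compare {Site 1, Site 2, Site 3}: crew travel cost 225 + fixed 389 = 614.
All other subsets cost ≥ 526. Minimum total cost: 447.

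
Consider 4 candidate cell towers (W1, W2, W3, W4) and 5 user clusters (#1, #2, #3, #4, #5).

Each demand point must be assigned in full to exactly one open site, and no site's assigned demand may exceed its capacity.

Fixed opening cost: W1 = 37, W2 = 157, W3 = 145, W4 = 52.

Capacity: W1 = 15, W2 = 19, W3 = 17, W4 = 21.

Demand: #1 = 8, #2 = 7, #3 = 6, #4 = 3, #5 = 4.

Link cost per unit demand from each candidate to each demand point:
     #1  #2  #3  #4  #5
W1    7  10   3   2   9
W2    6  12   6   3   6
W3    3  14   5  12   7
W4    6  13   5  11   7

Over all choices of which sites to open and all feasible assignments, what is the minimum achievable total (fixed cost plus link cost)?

271

Open {W1, W4}; cheapest assignment that respects the capacities:
  W1 (cap 15, load 10): #2, #4 — cost 7×10 + 3×2 = 76
  W4 (cap 21, load 18): #1, #3, #5 — cost 8×6 + 6×5 + 4×7 = 106
  Shipping 182, fixed 89 → total 271.
  Any other capacity-feasible assignment to {W1, W4} ships for at least 182.
Compare {W1, W3}: its best feasible assignment gives total 348.
Compare {W1, W2}: its best feasible assignment gives total 363.
Every other set of open sites that can feasibly serve all demand totals ≥ 348 even under its best assignment. Minimum: 271.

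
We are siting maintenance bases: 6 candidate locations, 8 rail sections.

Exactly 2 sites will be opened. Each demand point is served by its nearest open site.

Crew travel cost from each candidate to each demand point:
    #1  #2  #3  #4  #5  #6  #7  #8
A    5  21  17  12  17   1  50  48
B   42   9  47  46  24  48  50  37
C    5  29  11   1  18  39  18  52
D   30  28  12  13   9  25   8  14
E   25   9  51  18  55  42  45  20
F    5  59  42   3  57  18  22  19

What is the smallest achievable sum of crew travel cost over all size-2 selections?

Open {A, D}.
  #1→A 5, #2→A 21, #3→D 12, #4→A 12, #5→D 9, #6→A 1, #7→D 8, #8→D 14  ⇒ total 82.
Compare {D, F}: total 97.
Compare {C, D}: total 101.
No size-2 selection does better; minimum is 82.

82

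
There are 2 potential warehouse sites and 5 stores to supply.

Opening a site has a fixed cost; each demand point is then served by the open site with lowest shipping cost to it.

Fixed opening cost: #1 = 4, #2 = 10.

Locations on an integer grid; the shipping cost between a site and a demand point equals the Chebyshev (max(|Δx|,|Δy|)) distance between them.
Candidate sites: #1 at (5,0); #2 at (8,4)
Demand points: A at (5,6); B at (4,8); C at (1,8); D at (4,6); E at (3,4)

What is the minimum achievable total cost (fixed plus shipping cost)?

33

Open {#2}: assign each demand point to its cheapest open site.
  A→#2 3, B→#2 4, C→#2 7, D→#2 4, E→#2 5
  shipping cost 23, fixed 10 → total 33.
Compare {#1}: shipping cost 32 + fixed 4 = 36.
Compare {#1, #2}: shipping cost 22 + fixed 14 = 36.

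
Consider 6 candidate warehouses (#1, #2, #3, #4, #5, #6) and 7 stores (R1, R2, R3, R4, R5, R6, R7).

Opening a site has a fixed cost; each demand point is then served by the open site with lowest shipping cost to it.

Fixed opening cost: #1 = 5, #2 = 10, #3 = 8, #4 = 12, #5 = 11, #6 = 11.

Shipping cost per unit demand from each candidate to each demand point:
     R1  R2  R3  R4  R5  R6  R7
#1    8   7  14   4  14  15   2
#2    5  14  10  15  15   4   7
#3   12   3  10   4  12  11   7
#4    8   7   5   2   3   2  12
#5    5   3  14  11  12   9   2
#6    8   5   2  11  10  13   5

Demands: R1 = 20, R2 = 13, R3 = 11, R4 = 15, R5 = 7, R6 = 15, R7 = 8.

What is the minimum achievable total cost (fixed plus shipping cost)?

Open {#4, #5, #6}: assign each demand point to its cheapest open site.
  R1→#5 20×5=100, R2→#5 13×3=39, R3→#6 11×2=22, R4→#4 15×2=30, R5→#4 7×3=21, R6→#4 15×2=30, R7→#5 8×2=16
  shipping cost 258, fixed 34 → total 292.
Compare {#1, #4, #5, #6}: shipping cost 258 + fixed 39 = 297.
Compare {#3, #4, #5, #6}: shipping cost 258 + fixed 42 = 300.
Compare {#2, #4, #5, #6}: shipping cost 258 + fixed 44 = 302.
All other subsets cost ≥ 297. Minimum total cost: 292.

292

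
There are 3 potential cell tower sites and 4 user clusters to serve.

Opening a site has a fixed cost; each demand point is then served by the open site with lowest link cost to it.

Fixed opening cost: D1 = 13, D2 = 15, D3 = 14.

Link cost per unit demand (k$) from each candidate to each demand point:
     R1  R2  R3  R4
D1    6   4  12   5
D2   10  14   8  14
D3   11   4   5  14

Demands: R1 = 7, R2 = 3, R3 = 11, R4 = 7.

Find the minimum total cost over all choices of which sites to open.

171

Open {D1, D3}: assign each demand point to its cheapest open site.
  R1→D1 7×6=42, R2→D1 3×4=12, R3→D3 11×5=55, R4→D1 7×5=35
  link cost 144, fixed 27 → total 171.
Compare {D1, D2, D3}: link cost 144 + fixed 42 = 186.
Compare {D1, D2}: link cost 177 + fixed 28 = 205.
Compare {D1}: link cost 221 + fixed 13 = 234.
All other subsets cost ≥ 186. Minimum total cost: 171.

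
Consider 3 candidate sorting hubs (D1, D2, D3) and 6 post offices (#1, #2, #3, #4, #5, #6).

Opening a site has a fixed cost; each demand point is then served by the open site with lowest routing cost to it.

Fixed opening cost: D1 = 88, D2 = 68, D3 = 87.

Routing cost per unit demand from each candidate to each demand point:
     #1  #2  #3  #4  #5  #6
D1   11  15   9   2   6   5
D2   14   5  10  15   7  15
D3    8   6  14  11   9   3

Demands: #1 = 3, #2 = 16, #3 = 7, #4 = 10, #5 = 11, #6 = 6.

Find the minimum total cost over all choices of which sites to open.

448

Open {D1, D2}: assign each demand point to its cheapest open site.
  #1→D1 3×11=33, #2→D2 16×5=80, #3→D1 7×9=63, #4→D1 10×2=20, #5→D1 11×6=66, #6→D1 6×5=30
  routing cost 292, fixed 156 → total 448.
Compare {D1, D3}: routing cost 287 + fixed 175 = 462.
Compare {D1, D2, D3}: routing cost 271 + fixed 243 = 514.
Compare {D3}: routing cost 445 + fixed 87 = 532.
All other subsets cost ≥ 462. Minimum total cost: 448.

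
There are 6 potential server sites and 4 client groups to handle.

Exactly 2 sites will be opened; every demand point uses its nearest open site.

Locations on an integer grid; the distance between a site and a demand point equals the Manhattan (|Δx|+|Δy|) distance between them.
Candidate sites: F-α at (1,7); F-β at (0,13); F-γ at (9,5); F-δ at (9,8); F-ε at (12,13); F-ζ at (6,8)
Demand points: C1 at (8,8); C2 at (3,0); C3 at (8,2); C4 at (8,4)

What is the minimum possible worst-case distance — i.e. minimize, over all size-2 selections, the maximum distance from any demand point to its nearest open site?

Open {F-α, F-γ}.
  Farthest demand point is C2 at distance 9 (to F-α); all others are ≤ 9.
With {F-α, F-δ} the worst case is 9.
With {F-α, F-ζ} the worst case is 9.
No size-2 selection achieves below 9.

9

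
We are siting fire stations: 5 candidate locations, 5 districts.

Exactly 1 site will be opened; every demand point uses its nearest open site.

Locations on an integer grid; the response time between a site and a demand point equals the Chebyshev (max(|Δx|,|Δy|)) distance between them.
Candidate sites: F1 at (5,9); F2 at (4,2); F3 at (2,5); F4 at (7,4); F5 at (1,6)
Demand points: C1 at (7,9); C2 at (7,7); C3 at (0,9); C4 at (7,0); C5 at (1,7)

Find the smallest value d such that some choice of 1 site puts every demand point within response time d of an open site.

5

Open {F3}.
  Farthest demand point is C1 at response time 5 (to F3); all others are ≤ 5.
With {F5} the worst case is 6.
With {F2} the worst case is 7.
No size-1 selection achieves below 5.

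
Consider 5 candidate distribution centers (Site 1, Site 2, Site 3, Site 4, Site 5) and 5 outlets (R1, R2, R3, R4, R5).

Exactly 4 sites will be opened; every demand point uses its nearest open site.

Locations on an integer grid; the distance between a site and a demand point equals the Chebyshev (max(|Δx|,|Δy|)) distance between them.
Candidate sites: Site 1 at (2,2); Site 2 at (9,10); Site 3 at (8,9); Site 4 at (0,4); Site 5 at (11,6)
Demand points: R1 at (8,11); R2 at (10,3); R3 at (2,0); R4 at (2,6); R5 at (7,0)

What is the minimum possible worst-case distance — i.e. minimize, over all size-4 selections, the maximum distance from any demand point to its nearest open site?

Open {Site 1, Site 2, Site 3, Site 5}.
  Farthest demand point is R5 at distance 5 (to Site 1); all others are ≤ 5.
With {Site 1, Site 2, Site 4, Site 5} the worst case is 5.
With {Site 1, Site 3, Site 4, Site 5} the worst case is 5.
No size-4 selection achieves below 5.

5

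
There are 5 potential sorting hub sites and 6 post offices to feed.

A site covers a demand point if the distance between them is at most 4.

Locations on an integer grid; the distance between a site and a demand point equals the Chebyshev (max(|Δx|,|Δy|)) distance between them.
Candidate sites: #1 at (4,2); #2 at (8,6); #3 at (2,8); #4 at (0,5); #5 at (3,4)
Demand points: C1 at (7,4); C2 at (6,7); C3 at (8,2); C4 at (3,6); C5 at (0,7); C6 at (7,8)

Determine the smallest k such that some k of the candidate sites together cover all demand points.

2

Coverage sets (demand points within 4 of each site):
  #1: {C1, C3, C4}
  #2: {C1, C2, C3, C6}
  #3: {C2, C4, C5}
  #4: {C4, C5}
  #5: {C1, C2, C4, C5, C6}
No single site covers all 6 demand points.
But {#1, #5} covers everything, so the minimum is 2.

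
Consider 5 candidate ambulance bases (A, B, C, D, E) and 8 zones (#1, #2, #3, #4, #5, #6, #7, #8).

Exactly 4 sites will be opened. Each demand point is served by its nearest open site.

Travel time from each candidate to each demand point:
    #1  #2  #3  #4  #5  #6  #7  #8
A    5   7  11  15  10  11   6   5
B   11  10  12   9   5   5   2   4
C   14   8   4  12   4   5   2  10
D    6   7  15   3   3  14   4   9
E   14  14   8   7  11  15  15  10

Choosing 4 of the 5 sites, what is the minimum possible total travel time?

33

Open {A, B, C, D}.
  #1→A 5, #2→A 7, #3→C 4, #4→D 3, #5→D 3, #6→B 5, #7→B 2, #8→B 4  ⇒ total 33.
Compare {A, C, D, E}: total 34.
Compare {B, C, D, E}: total 34.
No size-4 selection does better; minimum is 33.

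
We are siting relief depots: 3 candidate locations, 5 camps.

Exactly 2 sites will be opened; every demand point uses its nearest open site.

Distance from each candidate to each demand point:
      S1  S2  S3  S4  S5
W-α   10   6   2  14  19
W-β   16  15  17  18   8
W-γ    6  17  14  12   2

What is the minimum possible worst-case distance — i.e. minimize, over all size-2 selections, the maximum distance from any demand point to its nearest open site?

12

Open {W-α, W-γ}.
  Farthest demand point is S4 at distance 12 (to W-γ); all others are ≤ 12.
With {W-α, W-β} the worst case is 14.
With {W-β, W-γ} the worst case is 15.
No size-2 selection achieves below 12.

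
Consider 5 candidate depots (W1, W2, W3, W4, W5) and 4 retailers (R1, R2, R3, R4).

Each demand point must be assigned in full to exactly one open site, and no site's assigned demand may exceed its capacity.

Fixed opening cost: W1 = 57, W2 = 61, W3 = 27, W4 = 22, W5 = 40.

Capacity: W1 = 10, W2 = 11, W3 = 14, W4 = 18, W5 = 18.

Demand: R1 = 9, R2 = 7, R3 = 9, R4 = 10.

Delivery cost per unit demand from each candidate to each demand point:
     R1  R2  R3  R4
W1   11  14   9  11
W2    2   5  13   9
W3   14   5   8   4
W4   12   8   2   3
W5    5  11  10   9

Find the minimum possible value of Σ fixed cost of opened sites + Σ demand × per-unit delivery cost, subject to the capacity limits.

Open {W2, W3, W4}; cheapest assignment that respects the capacities:
  W2 (cap 11, load 9): R1 — cost 9×2 = 18
  W3 (cap 14, load 10): R4 — cost 10×4 = 40
  W4 (cap 18, load 16): R2, R3 — cost 7×8 + 9×2 = 74
  Shipping 132, fixed 110 → total 242.
  Any other capacity-feasible assignment to {W2, W3, W4} ships for at least 132.
Compare {W3, W4, W5}: its best feasible assignment gives total 248.
Compare {W2, W3, W4, W5}: its best feasible assignment gives total 282.
Every other set of open sites that can feasibly serve all demand totals ≥ 248 even under its best assignment. Minimum: 242.

242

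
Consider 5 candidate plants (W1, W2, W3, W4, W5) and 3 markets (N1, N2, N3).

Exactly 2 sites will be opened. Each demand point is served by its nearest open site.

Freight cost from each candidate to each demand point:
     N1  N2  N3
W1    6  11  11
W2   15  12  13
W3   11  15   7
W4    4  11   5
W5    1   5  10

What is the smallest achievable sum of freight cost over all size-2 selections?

Open {W4, W5}.
  N1→W5 1, N2→W5 5, N3→W4 5  ⇒ total 11.
Compare {W3, W5}: total 13.
Compare {W1, W5}: total 16.
No size-2 selection does better; minimum is 11.

11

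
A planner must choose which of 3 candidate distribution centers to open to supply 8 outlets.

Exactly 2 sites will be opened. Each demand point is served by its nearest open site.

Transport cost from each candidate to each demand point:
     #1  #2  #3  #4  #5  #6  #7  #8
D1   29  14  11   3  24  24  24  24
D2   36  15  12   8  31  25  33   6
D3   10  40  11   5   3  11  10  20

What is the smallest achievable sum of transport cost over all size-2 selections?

Open {D2, D3}.
  #1→D3 10, #2→D2 15, #3→D3 11, #4→D3 5, #5→D3 3, #6→D3 11, #7→D3 10, #8→D2 6  ⇒ total 71.
Compare {D1, D3}: total 82.
Compare {D1, D2}: total 135.

71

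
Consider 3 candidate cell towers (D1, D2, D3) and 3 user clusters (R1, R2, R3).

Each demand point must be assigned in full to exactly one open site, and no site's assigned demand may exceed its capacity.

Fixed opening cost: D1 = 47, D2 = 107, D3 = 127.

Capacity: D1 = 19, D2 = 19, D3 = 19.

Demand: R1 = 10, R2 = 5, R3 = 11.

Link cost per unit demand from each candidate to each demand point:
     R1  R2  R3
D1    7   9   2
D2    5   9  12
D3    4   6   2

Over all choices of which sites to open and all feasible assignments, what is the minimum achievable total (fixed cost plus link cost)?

266

Open {D1, D3}; cheapest assignment that respects the capacities:
  D1 (cap 19, load 11): R3 — cost 11×2 = 22
  D3 (cap 19, load 15): R1, R2 — cost 10×4 + 5×6 = 70
  Shipping 92, fixed 174 → total 266.
  Any other capacity-feasible assignment to {D1, D3} ships for at least 92.
Compare {D1, D2}: its best feasible assignment gives total 271.
Compare {D2, D3}: its best feasible assignment gives total 336.
Every other set of open sites that can feasibly serve all demand totals ≥ 271 even under its best assignment. Minimum: 266.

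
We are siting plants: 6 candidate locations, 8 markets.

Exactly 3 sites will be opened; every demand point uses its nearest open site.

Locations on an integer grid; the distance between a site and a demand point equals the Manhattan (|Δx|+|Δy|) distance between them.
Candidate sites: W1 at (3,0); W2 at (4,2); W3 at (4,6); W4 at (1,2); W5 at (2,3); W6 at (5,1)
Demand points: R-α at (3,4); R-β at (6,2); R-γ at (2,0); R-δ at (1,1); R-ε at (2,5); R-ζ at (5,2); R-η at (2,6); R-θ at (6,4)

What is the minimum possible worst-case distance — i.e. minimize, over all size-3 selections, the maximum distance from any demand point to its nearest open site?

Open {W1, W2, W3}.
  Farthest demand point is R-θ at distance 4 (to W2); all others are ≤ 4.
With {W1, W2, W5} the worst case is 4.
With {W1, W3, W6} the worst case is 4.
No size-3 selection achieves below 4.

4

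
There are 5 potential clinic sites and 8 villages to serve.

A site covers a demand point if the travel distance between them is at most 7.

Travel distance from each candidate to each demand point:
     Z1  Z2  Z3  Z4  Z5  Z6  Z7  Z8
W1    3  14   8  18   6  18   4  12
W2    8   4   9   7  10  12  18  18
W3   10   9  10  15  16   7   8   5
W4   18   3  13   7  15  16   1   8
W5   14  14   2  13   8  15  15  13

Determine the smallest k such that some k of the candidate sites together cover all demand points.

Coverage sets (demand points within 7 of each site):
  W1: {Z1, Z5, Z7}
  W2: {Z2, Z4}
  W3: {Z6, Z8}
  W4: {Z2, Z4, Z7}
  W5: {Z3}
No 3 sites suffice: every size-3 union leaves at least one demand point uncovered.
But {W1, W2, W3, W5} covers everything, so the minimum is 4.

4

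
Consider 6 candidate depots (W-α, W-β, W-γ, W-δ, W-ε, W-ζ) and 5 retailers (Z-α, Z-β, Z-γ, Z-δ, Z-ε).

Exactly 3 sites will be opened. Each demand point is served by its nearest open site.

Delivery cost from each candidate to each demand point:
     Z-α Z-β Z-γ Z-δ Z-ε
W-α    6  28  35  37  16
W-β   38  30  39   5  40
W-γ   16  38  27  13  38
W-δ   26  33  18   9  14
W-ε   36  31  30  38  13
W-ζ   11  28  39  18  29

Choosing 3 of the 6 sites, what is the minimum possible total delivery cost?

Open {W-α, W-β, W-δ}.
  Z-α→W-α 6, Z-β→W-α 28, Z-γ→W-δ 18, Z-δ→W-β 5, Z-ε→W-δ 14  ⇒ total 71.
Compare {W-α, W-δ, W-ε}: total 74.
Compare {W-α, W-γ, W-δ}: total 75.
No size-3 selection does better; minimum is 71.

71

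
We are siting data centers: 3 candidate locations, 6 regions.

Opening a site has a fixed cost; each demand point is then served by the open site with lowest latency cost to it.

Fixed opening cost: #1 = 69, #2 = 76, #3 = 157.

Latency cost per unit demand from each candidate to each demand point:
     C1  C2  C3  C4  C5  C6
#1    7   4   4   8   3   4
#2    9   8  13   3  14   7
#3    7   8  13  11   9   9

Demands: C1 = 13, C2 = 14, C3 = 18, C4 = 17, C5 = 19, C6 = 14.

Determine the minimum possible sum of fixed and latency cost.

528

Open {#1, #2}: assign each demand point to its cheapest open site.
  C1→#1 13×7=91, C2→#1 14×4=56, C3→#1 18×4=72, C4→#2 17×3=51, C5→#1 19×3=57, C6→#1 14×4=56
  latency cost 383, fixed 145 → total 528.
Compare {#1}: latency cost 468 + fixed 69 = 537.
Compare {#1, #2, #3}: latency cost 383 + fixed 302 = 685.
Compare {#1, #3}: latency cost 468 + fixed 226 = 694.
All other subsets cost ≥ 537. Minimum total cost: 528.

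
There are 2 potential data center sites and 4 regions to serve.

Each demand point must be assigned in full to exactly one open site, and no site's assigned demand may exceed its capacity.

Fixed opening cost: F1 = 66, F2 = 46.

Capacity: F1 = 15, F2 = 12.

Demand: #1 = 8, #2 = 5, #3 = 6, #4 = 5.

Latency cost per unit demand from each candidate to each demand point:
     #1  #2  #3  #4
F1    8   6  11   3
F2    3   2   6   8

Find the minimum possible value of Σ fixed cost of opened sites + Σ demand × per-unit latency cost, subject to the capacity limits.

237

Open {F1, F2}; cheapest assignment that respects the capacities:
  F1 (cap 15, load 13): #1, #4 — cost 8×8 + 5×3 = 79
  F2 (cap 12, load 11): #2, #3 — cost 5×2 + 6×6 = 46
  Shipping 125, fixed 112 → total 237.
  Any other capacity-feasible assignment to {F1, F2} ships for at least 125.
Total demand is 24 and no other set of sites has combined capacity ≥ 24, so {F1, F2} is the only feasible choice of open sites. Minimum: 237.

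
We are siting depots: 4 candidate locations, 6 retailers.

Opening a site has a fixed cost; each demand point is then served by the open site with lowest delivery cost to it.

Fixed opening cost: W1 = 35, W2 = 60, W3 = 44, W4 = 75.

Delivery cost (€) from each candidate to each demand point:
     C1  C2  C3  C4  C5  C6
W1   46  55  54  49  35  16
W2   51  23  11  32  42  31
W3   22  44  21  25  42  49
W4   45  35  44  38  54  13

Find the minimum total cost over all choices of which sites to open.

Open {W1, W3}: assign each demand point to its cheapest open site.
  C1→W3 22, C2→W3 44, C3→W3 21, C4→W3 25, C5→W1 35, C6→W1 16
  delivery cost 163, fixed 79 → total 242.
Compare {W3}: delivery cost 203 + fixed 44 = 247.
Compare {W2}: delivery cost 190 + fixed 60 = 250.
Compare {W1, W2}: delivery cost 163 + fixed 95 = 258.
All other subsets cost ≥ 247. Minimum total cost: 242.

242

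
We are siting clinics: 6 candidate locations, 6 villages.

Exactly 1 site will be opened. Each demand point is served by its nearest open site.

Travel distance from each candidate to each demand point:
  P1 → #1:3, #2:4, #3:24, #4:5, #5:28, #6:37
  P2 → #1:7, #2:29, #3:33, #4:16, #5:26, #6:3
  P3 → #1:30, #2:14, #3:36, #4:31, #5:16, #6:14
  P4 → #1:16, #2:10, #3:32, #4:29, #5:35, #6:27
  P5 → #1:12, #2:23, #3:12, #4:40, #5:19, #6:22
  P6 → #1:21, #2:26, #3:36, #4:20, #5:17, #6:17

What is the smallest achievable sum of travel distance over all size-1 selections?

Open {P1}.
  #1→P1 3, #2→P1 4, #3→P1 24, #4→P1 5, #5→P1 28, #6→P1 37  ⇒ total 101.
Compare {P2}: total 114.
Compare {P5}: total 128.
No size-1 selection does better; minimum is 101.

101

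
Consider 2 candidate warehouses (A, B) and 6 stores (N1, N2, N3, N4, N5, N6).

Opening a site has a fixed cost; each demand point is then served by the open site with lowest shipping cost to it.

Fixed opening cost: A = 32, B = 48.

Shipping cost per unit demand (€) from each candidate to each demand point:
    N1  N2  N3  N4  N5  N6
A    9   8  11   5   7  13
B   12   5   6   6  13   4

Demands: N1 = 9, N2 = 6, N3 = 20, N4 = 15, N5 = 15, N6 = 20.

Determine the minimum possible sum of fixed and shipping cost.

571

Open {A, B}: assign each demand point to its cheapest open site.
  N1→A 9×9=81, N2→B 6×5=30, N3→B 20×6=120, N4→A 15×5=75, N5→A 15×7=105, N6→B 20×4=80
  shipping cost 491, fixed 80 → total 571.
Compare {B}: shipping cost 623 + fixed 48 = 671.
Compare {A}: shipping cost 789 + fixed 32 = 821.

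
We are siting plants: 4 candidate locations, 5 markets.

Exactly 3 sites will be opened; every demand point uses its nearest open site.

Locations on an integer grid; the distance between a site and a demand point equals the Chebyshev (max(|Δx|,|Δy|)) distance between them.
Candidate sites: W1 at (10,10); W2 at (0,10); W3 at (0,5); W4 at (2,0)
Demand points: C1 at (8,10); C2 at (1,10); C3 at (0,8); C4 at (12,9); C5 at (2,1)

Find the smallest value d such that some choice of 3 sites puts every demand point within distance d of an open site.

Open {W1, W2, W4}.
  Farthest demand point is C1 at distance 2 (to W1); all others are ≤ 2.
With {W1, W2, W3} the worst case is 4.
With {W1, W3, W4} the worst case is 5.
No size-3 selection achieves below 2.

2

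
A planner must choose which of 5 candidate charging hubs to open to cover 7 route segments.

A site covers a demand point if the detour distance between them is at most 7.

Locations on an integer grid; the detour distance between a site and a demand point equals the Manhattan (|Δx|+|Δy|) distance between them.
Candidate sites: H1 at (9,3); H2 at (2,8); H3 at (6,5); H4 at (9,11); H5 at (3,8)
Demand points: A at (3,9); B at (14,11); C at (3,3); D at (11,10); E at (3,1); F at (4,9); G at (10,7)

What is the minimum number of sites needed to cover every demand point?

Coverage sets (demand points within 7 of each site):
  H1: {C, G}
  H2: {A, C, F}
  H3: {A, C, E, F, G}
  H4: {B, D, F, G}
  H5: {A, C, E, F}
No single site covers all 7 demand points.
But {H3, H4} covers everything, so the minimum is 2.

2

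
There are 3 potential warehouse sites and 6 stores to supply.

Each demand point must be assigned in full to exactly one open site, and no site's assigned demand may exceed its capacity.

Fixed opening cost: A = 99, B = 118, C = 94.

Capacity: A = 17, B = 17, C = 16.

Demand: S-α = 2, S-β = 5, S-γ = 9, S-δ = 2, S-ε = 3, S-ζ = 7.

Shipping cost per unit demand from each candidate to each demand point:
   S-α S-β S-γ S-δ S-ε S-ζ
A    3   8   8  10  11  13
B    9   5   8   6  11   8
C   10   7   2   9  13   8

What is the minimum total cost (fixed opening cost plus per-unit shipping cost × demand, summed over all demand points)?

Open {A, C}; cheapest assignment that respects the capacities:
  A (cap 17, load 12): S-α, S-β, S-δ, S-ε — cost 2×3 + 5×8 + 2×10 + 3×11 = 99
  C (cap 16, load 16): S-γ, S-ζ — cost 9×2 + 7×8 = 74
  Shipping 173, fixed 193 → total 366.
  Any other capacity-feasible assignment to {A, C} ships for at least 173.
Compare {B, C}: its best feasible assignment gives total 374.
Compare {A, B}: its best feasible assignment gives total 421.
Every other set of open sites that can feasibly serve all demand totals ≥ 374 even under its best assignment. Minimum: 366.

366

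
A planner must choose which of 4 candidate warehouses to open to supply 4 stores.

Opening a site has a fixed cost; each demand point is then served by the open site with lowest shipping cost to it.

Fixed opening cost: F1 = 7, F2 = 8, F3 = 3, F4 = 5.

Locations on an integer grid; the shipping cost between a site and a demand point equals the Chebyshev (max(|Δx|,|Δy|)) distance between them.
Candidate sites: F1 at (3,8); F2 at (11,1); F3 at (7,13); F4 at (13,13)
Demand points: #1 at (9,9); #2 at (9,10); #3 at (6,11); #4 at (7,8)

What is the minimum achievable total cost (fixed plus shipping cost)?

Open {F3}: assign each demand point to its cheapest open site.
  #1→F3 4, #2→F3 3, #3→F3 2, #4→F3 5
  shipping cost 14, fixed 3 → total 17.
Compare {F3, F4}: shipping cost 14 + fixed 8 = 22.
Compare {F1, F3}: shipping cost 13 + fixed 10 = 23.
Compare {F2, F3}: shipping cost 14 + fixed 11 = 25.
All other subsets cost ≥ 22. Minimum total cost: 17.

17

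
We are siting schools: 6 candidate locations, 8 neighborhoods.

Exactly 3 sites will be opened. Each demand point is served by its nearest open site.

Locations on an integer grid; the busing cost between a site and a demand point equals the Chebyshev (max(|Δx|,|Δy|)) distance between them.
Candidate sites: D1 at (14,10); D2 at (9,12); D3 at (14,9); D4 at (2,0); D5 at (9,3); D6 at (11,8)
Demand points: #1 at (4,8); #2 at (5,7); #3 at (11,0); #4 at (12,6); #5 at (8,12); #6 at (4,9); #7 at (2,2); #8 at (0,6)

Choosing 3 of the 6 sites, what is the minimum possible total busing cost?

29

Open {D2, D4, D5}.
  #1→D2 5, #2→D5 4, #3→D5 3, #4→D5 3, #5→D2 1, #6→D2 5, #7→D4 2, #8→D4 6  ⇒ total 29.
Compare {D4, D5, D6}: total 32.
Compare {D2, D4, D6}: total 34.
No size-3 selection does better; minimum is 29.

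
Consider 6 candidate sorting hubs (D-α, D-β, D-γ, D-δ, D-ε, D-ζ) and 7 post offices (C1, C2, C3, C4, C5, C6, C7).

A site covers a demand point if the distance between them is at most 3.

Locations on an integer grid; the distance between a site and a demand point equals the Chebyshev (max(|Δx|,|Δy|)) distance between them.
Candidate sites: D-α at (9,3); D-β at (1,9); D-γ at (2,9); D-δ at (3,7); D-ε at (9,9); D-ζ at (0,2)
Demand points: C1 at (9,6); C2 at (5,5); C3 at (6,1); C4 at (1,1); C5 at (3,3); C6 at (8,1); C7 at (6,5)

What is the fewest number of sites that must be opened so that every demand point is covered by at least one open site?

Coverage sets (demand points within 3 of each site):
  D-α: {C1, C3, C6, C7}
  D-β: {}
  D-γ: {}
  D-δ: {C2, C7}
  D-ε: {C1}
  D-ζ: {C4, C5}
No 2 sites suffice: every size-2 union leaves at least one demand point uncovered.
But {D-α, D-δ, D-ζ} covers everything, so the minimum is 3.

3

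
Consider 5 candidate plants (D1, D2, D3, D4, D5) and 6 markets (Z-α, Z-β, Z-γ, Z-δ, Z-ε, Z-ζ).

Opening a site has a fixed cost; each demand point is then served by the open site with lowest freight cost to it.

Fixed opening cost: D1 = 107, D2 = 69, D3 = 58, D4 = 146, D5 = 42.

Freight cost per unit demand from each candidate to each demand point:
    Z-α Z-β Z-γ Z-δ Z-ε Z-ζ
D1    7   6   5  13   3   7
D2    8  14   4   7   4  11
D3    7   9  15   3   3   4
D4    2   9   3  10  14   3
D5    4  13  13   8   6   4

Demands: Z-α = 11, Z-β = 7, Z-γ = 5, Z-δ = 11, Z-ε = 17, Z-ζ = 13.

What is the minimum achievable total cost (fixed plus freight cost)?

Open {D3, D5}: assign each demand point to its cheapest open site.
  Z-α→D5 11×4=44, Z-β→D3 7×9=63, Z-γ→D5 5×13=65, Z-δ→D3 11×3=33, Z-ε→D3 17×3=51, Z-ζ→D3 13×4=52
  freight cost 308, fixed 100 → total 408.
Compare {D3}: freight cost 351 + fixed 58 = 409.
Compare {D2, D3}: freight cost 296 + fixed 127 = 423.
Compare {D3, D4}: freight cost 223 + fixed 204 = 427.
All other subsets cost ≥ 409. Minimum total cost: 408.

408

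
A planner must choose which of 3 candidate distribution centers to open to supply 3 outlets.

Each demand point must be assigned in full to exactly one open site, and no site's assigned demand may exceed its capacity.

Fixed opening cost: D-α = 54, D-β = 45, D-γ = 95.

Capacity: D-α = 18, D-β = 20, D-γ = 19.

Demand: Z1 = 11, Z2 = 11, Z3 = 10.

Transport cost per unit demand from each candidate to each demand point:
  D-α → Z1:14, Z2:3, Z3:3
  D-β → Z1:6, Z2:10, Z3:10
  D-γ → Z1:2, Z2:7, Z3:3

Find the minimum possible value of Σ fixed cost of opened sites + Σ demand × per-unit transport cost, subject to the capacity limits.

Open {D-α, D-β, D-γ}; cheapest assignment that respects the capacities:
  D-α (cap 18, load 11): Z2 — cost 11×3 = 33
  D-β (cap 20, load 11): Z1 — cost 11×6 = 66
  D-γ (cap 19, load 10): Z3 — cost 10×3 = 30
  Shipping 129, fixed 194 → total 323.
  Any other capacity-feasible assignment to {D-α, D-β, D-γ} ships for at least 129.
Total demand is 32; every other set of sites either has combined capacity below 32 or cannot fit the demands without splitting one across sites, so {D-α, D-β, D-γ} is the only feasible choice of open sites. Minimum: 323.

323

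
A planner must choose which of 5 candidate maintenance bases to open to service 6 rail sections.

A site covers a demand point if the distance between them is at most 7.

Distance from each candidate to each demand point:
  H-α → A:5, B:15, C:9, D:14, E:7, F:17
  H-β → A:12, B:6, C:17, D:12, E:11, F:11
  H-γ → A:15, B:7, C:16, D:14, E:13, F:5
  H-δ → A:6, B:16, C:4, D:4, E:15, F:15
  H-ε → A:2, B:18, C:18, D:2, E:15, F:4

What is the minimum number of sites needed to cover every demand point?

3

Coverage sets (demand points within 7 of each site):
  H-α: {A, E}
  H-β: {B}
  H-γ: {B, F}
  H-δ: {A, C, D}
  H-ε: {A, D, F}
No 2 sites suffice: every size-2 union leaves at least one demand point uncovered.
But {H-α, H-γ, H-δ} covers everything, so the minimum is 3.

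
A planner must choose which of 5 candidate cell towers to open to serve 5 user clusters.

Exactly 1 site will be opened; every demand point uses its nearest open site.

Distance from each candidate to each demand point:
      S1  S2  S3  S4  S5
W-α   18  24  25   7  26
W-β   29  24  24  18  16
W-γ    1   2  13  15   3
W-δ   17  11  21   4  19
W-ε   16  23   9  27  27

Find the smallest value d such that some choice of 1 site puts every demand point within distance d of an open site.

Open {W-γ}.
  Farthest demand point is S4 at distance 15 (to W-γ); all others are ≤ 15.
With {W-δ} the worst case is 21.
With {W-α} the worst case is 26.
No size-1 selection achieves below 15.

15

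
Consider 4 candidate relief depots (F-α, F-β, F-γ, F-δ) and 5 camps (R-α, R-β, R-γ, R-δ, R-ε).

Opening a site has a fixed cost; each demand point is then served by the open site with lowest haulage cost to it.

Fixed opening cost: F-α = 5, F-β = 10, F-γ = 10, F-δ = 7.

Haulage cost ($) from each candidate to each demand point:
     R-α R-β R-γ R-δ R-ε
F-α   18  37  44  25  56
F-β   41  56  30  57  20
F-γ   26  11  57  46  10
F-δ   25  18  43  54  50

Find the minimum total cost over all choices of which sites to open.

Open {F-α, F-β, F-γ}: assign each demand point to its cheapest open site.
  R-α→F-α 18, R-β→F-γ 11, R-γ→F-β 30, R-δ→F-α 25, R-ε→F-γ 10
  haulage cost 94, fixed 25 → total 119.
Compare {F-α, F-γ}: haulage cost 108 + fixed 15 = 123.
Compare {F-α, F-β, F-γ, F-δ}: haulage cost 94 + fixed 32 = 126.
Compare {F-α, F-γ, F-δ}: haulage cost 107 + fixed 22 = 129.
All other subsets cost ≥ 123. Minimum total cost: 119.

119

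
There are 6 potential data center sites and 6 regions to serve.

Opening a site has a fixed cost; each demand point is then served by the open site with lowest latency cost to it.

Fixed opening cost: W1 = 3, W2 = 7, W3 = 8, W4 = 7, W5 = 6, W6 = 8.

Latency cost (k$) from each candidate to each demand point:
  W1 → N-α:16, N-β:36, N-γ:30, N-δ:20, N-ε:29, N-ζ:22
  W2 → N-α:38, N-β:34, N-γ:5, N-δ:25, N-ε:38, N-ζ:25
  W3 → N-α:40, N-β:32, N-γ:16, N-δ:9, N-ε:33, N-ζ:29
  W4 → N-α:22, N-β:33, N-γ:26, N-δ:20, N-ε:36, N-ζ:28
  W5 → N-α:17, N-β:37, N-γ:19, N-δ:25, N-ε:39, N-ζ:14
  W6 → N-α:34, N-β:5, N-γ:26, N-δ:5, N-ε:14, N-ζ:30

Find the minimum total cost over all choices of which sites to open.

Open {W2, W5, W6}: assign each demand point to its cheapest open site.
  N-α→W5 17, N-β→W6 5, N-γ→W2 5, N-δ→W6 5, N-ε→W6 14, N-ζ→W5 14
  latency cost 60, fixed 21 → total 81.
Compare {W1, W2, W5, W6}: latency cost 59 + fixed 24 = 83.
Compare {W1, W2, W6}: latency cost 67 + fixed 18 = 85.
Compare {W5, W6}: latency cost 74 + fixed 14 = 88.
All other subsets cost ≥ 83. Minimum total cost: 81.

81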